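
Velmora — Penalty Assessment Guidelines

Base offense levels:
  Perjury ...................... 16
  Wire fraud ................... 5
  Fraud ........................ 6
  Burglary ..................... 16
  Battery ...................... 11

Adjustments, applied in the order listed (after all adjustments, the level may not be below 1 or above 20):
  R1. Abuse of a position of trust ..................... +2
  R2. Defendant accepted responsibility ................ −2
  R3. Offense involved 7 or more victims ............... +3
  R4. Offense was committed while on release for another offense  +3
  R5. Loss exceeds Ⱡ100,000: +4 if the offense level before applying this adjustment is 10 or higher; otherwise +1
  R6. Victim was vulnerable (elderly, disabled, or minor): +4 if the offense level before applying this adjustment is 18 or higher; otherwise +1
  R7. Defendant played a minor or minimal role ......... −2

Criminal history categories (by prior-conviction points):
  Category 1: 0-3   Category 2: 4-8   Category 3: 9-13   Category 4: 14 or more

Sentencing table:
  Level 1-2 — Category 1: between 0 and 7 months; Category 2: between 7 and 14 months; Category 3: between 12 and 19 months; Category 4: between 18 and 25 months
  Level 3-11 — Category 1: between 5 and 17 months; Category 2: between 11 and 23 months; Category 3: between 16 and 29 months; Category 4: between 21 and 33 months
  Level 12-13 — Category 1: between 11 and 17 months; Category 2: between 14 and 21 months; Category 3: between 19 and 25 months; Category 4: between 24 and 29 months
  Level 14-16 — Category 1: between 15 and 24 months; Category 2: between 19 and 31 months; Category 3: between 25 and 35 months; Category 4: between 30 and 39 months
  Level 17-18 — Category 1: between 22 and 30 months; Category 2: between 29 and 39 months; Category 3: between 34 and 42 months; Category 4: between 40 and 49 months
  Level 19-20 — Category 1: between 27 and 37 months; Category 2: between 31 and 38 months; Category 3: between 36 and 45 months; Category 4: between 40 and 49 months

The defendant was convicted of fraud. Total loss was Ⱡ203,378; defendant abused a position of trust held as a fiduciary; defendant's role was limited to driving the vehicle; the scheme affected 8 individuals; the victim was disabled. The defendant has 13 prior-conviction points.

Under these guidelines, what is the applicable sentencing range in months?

25-35 months

Base offense level for fraud: 6.
R1 applies: 6 + 2 = 8.
R3 applies: 8 + 3 = 11.
R5 applies (level before this adjustment is 11 ≥ 10, so +4): 11 + 4 = 15.
R6 applies (level before this adjustment is 15 < 18, so +1): 15 + 1 = 16.
R7 applies: 16 − 2 = 14.
Final offense level: 14.
Criminal history: 13 prior points → Category 3 (9-13).
Level 14 falls in the 14-16 band.
Grid: Level 14-16 × Category 3 = 25-35 months.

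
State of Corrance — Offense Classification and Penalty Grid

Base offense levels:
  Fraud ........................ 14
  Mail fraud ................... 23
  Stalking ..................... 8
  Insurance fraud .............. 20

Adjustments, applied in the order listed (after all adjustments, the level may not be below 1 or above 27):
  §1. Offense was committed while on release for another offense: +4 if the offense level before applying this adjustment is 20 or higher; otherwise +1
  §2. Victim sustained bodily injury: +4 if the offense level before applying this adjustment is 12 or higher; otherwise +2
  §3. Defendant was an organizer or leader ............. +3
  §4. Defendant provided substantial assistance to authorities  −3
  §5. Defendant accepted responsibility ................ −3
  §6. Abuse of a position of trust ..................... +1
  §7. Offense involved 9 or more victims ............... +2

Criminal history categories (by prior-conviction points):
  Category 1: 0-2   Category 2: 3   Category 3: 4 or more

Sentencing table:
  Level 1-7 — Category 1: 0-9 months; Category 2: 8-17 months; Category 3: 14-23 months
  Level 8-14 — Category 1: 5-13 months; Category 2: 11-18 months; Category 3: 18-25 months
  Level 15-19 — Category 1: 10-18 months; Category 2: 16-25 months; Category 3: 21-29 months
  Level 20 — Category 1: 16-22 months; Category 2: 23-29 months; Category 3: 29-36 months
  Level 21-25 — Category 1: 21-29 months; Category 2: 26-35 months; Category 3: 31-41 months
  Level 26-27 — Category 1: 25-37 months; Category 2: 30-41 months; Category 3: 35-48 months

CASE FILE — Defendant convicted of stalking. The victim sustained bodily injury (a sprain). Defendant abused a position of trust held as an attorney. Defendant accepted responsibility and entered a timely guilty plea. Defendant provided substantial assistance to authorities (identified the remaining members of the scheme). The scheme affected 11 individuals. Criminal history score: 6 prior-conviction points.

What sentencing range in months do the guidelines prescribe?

14-23 months

Base offense level for stalking: 8.
§1 does not apply.
§2 applies (level before this adjustment is 8 < 12, so +2): 8 + 2 = 10.
§3 does not apply.
§4 applies: 10 − 3 = 7.
§5 applies: 7 − 3 = 4.
§6 applies: 4 + 1 = 5.
§7 applies: 5 + 2 = 7.
Final offense level: 7.
Criminal history: 6 prior points → Category 3 (4+).
Level 7 falls in the 1-7 band.
Grid: Level 1-7 × Category 3 = 14-23 months.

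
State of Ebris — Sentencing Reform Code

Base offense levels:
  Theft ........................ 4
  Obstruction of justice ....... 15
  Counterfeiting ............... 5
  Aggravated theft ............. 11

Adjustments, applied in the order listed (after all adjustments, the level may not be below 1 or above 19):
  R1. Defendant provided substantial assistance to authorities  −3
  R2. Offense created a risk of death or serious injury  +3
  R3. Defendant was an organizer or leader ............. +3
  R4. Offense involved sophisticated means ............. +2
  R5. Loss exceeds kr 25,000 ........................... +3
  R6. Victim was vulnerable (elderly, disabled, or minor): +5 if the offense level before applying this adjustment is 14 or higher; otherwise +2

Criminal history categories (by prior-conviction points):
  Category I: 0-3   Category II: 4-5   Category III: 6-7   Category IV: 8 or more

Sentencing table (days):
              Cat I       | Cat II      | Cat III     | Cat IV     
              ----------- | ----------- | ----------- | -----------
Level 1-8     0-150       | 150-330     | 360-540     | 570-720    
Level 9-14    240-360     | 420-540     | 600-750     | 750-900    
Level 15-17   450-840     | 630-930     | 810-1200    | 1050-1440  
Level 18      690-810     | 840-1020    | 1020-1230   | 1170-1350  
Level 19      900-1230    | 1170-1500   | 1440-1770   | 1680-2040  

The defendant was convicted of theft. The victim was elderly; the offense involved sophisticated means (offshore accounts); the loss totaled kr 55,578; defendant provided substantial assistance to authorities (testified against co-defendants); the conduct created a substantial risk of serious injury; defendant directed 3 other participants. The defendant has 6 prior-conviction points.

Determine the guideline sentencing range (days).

Base offense level for theft: 4.
R1 applies: 4 − 3 = 1.
R2 applies: 1 + 3 = 4.
R3 applies: 4 + 3 = 7.
R4 applies: 7 + 2 = 9.
R5 applies: 9 + 3 = 12.
R6 applies (level before this adjustment is 12 < 14, so +2): 12 + 2 = 14.
Final offense level: 14.
Criminal history: 6 prior points → Category III (6-7).
Level 14 falls in the 9-14 band.
Grid: Level 9-14 × Category III = 600-750 days.

600-750 days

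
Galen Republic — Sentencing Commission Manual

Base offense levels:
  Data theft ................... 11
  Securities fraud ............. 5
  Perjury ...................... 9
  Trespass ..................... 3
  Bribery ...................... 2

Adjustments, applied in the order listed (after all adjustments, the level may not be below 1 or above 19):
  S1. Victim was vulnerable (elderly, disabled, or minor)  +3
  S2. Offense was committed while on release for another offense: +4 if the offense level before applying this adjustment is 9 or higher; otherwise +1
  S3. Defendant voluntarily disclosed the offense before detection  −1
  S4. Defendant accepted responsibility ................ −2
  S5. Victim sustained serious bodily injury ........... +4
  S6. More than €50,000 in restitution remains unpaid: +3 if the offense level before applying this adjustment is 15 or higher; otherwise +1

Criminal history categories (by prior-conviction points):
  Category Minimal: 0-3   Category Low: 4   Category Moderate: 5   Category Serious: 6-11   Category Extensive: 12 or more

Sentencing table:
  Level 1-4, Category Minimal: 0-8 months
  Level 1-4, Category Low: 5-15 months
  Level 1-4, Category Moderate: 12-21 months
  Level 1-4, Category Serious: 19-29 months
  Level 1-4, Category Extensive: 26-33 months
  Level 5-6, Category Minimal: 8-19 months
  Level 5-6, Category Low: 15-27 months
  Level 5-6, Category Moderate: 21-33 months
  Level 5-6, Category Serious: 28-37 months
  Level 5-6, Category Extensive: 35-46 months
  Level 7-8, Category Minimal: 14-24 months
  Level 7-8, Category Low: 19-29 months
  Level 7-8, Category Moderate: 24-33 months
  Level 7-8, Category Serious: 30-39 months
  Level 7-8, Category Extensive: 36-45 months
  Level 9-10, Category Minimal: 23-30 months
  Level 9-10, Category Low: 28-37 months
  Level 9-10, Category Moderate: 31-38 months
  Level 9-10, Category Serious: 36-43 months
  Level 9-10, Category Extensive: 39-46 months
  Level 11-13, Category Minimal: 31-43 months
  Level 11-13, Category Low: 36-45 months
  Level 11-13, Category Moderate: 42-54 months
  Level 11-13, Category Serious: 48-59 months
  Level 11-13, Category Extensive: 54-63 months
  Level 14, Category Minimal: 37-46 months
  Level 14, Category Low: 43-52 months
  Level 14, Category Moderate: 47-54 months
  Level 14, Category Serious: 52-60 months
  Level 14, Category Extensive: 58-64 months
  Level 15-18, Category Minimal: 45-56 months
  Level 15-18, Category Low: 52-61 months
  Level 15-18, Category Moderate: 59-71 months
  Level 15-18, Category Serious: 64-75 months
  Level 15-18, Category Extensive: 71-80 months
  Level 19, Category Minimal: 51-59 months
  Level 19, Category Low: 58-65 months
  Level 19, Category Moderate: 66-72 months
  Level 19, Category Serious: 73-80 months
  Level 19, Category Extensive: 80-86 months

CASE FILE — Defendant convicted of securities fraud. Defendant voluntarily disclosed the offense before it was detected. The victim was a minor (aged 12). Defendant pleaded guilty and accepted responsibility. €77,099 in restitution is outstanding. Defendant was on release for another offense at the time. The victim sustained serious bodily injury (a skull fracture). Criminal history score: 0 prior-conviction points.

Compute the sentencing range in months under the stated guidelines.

Base offense level for securities fraud: 5.
S1 applies: 5 + 3 = 8.
S2 applies (level before this adjustment is 8 < 9, so +1): 8 + 1 = 9.
S3 applies: 9 − 1 = 8.
S4 applies: 8 − 2 = 6.
S5 applies: 6 + 4 = 10.
S6 applies (level before this adjustment is 10 < 15, so +1): 10 + 1 = 11.
Final offense level: 11.
Criminal history: 0 prior points → Category Minimal (0-3).
Level 11 falls in the 11-13 band.
Grid: Level 11-13 × Category Minimal = 31-43 months.

31-43 months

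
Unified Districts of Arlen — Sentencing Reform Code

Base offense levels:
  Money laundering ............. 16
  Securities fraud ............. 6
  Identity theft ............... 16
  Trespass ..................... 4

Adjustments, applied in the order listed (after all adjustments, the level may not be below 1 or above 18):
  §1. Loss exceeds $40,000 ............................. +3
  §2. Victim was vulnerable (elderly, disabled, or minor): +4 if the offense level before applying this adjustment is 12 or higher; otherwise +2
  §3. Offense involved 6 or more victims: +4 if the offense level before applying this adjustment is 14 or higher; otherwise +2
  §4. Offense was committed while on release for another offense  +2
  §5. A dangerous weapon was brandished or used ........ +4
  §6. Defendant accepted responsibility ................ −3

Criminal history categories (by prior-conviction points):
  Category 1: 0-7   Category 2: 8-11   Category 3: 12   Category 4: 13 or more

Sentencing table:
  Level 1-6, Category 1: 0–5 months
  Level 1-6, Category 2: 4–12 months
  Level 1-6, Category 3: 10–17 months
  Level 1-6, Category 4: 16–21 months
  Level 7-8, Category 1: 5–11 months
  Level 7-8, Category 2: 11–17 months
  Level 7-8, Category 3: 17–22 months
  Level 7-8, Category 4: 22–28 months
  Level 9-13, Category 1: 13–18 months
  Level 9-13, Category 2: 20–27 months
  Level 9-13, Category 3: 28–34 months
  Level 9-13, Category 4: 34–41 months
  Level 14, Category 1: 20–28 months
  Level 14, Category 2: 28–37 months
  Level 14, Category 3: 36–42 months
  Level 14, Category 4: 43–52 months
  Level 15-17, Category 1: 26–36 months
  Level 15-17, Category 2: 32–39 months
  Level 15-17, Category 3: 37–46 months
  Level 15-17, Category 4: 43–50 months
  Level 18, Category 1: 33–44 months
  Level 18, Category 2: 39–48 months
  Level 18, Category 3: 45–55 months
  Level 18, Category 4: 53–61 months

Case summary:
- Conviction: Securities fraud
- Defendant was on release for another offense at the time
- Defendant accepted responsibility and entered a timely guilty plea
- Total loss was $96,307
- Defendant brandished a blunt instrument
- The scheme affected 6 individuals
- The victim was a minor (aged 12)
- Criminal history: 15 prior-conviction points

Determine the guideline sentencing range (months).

Base offense level for securities fraud: 6.
§1 applies: 6 + 3 = 9.
§2 applies (level before this adjustment is 9 < 12, so +2): 9 + 2 = 11.
§3 applies (level before this adjustment is 11 < 14, so +2): 11 + 2 = 13.
§4 applies: 13 + 2 = 15.
§5 applies: 15 + 4 = 19.
§6 applies: 19 − 3 = 16.
Final offense level: 16.
Criminal history: 15 prior points → Category 4 (13+).
Level 16 falls in the 15-17 band.
Grid: Level 15-17 × Category 4 = 43-50 months.

43-50 months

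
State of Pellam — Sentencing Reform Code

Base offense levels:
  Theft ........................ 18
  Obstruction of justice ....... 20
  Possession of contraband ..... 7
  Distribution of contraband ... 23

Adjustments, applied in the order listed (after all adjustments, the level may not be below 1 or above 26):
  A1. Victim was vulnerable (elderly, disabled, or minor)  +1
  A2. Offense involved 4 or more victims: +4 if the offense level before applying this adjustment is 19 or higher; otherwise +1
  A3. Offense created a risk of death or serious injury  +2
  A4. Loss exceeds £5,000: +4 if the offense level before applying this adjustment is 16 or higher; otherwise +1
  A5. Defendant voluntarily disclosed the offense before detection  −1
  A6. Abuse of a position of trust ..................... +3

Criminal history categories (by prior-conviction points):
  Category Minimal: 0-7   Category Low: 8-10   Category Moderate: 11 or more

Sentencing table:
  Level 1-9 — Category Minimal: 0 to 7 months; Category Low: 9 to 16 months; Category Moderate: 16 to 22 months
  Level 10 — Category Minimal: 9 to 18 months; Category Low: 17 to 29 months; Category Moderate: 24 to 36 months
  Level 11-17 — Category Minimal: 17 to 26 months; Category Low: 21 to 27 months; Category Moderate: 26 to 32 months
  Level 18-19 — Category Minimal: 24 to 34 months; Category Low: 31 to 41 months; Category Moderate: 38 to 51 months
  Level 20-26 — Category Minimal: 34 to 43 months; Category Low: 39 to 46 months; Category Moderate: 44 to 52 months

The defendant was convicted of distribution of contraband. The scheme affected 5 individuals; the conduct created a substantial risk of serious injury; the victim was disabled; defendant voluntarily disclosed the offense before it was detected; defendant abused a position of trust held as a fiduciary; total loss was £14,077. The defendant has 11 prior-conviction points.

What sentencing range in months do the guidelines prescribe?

Base offense level for distribution of contraband: 23.
A1 applies: 23 + 1 = 24.
A2 applies (level before this adjustment is 24 ≥ 19, so +4): 24 + 4 = 28.
A3 applies: 28 + 2 = 30.
A4 applies (level before this adjustment is 30 ≥ 16, so +4): 30 + 4 = 34.
A5 applies: 34 − 1 = 33.
A6 applies: 33 + 3 = 36.
Level 36 exceeds the maximum of 26; capped at 26.
Final offense level: 26.
Criminal history: 11 prior points → Category Moderate (11+).
Level 26 falls in the 20-26 band.
Grid: Level 20-26 × Category Moderate = 44-52 months.

44-52 months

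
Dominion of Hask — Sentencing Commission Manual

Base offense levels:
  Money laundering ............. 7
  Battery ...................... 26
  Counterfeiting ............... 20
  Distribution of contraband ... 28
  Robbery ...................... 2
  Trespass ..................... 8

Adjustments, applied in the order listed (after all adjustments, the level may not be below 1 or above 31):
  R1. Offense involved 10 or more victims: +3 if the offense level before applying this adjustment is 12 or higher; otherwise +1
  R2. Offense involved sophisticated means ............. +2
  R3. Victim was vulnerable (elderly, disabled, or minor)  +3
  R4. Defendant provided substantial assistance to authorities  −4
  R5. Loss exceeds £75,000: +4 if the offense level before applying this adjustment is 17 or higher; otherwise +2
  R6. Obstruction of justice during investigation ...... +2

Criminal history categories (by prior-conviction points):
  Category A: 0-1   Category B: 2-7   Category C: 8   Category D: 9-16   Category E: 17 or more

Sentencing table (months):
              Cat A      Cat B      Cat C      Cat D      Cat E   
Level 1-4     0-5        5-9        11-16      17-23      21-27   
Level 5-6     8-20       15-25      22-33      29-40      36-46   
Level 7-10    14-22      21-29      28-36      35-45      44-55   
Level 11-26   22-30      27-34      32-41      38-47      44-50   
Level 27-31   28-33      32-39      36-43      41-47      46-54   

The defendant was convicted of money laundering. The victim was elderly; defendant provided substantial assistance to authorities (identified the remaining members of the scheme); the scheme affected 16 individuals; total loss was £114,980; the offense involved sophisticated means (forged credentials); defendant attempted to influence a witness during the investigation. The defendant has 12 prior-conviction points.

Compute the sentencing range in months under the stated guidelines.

Base offense level for money laundering: 7.
R1 applies (level before this adjustment is 7 < 12, so +1): 7 + 1 = 8.
R2 applies: 8 + 2 = 10.
R3 applies: 10 + 3 = 13.
R4 applies: 13 − 4 = 9.
R5 applies (level before this adjustment is 9 < 17, so +2): 9 + 2 = 11.
R6 applies: 11 + 2 = 13.
Final offense level: 13.
Criminal history: 12 prior points → Category D (9-16).
Level 13 falls in the 11-26 band.
Grid: Level 11-26 × Category D = 38-47 months.

38-47 months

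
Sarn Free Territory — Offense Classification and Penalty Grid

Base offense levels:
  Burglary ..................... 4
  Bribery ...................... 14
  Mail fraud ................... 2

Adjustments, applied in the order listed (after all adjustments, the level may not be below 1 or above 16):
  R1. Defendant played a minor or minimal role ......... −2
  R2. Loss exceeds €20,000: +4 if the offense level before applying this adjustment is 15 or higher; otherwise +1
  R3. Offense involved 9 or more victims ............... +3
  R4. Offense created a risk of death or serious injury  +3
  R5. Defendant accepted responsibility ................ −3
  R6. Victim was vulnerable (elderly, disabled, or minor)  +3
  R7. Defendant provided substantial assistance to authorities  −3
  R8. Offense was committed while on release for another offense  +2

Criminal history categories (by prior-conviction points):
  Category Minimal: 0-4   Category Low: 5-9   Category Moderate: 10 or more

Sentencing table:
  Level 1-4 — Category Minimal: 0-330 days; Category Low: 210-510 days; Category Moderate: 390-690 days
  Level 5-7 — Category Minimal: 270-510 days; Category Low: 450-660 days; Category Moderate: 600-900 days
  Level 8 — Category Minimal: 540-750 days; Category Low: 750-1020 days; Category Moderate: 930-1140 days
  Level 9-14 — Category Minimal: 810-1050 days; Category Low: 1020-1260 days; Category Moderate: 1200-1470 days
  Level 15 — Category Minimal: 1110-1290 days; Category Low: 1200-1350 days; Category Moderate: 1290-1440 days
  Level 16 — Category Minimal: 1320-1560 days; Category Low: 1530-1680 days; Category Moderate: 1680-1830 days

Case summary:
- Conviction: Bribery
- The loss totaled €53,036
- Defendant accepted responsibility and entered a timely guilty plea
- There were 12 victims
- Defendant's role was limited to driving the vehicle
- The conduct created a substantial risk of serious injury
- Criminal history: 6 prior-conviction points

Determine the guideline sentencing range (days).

1530-1680 days

Base offense level for bribery: 14.
R1 applies: 14 − 2 = 12.
R2 applies (level before this adjustment is 12 < 15, so +1): 12 + 1 = 13.
R3 applies: 13 + 3 = 16.
R4 applies: 16 + 3 = 19.
R5 applies: 19 − 3 = 16.
R7 does not apply.
Final offense level: 16.
Criminal history: 6 prior points → Category Low (5-9).
Level 16 falls in the 16 band.
Grid: Level 16 × Category Low = 1530-1680 days.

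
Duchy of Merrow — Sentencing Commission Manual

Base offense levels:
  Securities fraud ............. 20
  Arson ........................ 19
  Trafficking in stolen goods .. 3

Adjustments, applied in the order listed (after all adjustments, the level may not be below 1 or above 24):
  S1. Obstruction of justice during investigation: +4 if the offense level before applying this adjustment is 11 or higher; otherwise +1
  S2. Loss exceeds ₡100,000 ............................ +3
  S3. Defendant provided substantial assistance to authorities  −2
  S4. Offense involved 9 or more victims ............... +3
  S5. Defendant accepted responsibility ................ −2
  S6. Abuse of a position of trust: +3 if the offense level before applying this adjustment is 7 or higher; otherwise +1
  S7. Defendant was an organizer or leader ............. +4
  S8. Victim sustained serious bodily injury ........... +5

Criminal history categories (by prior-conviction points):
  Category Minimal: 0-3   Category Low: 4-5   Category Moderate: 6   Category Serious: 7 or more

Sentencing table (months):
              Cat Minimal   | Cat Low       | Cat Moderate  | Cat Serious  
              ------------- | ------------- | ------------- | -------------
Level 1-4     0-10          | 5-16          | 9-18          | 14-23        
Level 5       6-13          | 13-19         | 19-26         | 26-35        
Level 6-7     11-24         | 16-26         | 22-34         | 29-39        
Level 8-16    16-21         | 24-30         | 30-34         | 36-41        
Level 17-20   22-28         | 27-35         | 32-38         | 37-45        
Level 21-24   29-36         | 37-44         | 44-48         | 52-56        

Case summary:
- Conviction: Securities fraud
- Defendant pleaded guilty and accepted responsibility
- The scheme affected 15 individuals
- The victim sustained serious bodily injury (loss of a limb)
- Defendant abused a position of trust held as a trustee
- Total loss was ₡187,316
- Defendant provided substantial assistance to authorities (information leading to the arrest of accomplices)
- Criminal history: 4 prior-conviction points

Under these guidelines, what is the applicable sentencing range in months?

37-44 months

Base offense level for securities fraud: 20.
S2 applies: 20 + 3 = 23.
S3 applies: 23 − 2 = 21.
S4 applies: 21 + 3 = 24.
S5 applies: 24 − 2 = 22.
S6 applies (level before this adjustment is 22 ≥ 7, so +3): 22 + 3 = 25.
S7 does not apply.
S8 applies: 25 + 5 = 30.
Level 30 exceeds the maximum of 24; capped at 24.
Final offense level: 24.
Criminal history: 4 prior points → Category Low (4-5).
Level 24 falls in the 21-24 band.
Grid: Level 21-24 × Category Low = 37-44 months.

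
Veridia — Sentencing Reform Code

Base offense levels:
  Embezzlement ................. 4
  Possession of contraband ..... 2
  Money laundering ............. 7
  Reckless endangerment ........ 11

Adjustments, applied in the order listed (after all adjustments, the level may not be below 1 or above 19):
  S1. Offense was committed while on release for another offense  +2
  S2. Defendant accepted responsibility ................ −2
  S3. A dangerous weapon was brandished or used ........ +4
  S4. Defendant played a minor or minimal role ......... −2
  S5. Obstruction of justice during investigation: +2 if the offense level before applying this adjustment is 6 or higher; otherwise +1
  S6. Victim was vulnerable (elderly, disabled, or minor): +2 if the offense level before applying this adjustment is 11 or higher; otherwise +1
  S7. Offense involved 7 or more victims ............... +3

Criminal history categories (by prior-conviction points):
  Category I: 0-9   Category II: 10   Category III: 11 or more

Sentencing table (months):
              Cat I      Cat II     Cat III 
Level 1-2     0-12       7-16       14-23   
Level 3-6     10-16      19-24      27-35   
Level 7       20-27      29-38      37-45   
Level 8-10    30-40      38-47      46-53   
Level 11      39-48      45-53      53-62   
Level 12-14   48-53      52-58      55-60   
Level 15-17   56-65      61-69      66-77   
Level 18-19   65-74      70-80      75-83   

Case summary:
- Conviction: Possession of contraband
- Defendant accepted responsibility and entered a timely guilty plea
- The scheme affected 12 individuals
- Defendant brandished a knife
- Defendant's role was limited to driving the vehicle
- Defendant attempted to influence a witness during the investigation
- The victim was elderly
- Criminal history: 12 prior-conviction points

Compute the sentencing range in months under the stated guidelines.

Base offense level for possession of contraband: 2.
S2 applies: 2 − 2 = 0.
S3 applies: 0 + 4 = 4.
S4 applies: 4 − 2 = 2.
S5 applies (level before this adjustment is 2 < 6, so +1): 2 + 1 = 3.
S6 applies (level before this adjustment is 3 < 11, so +1): 3 + 1 = 4.
S7 applies: 4 + 3 = 7.
Final offense level: 7.
Criminal history: 12 prior points → Category III (11+).
Level 7 falls in the 7 band.
Grid: Level 7 × Category III = 37-45 months.

37-45 months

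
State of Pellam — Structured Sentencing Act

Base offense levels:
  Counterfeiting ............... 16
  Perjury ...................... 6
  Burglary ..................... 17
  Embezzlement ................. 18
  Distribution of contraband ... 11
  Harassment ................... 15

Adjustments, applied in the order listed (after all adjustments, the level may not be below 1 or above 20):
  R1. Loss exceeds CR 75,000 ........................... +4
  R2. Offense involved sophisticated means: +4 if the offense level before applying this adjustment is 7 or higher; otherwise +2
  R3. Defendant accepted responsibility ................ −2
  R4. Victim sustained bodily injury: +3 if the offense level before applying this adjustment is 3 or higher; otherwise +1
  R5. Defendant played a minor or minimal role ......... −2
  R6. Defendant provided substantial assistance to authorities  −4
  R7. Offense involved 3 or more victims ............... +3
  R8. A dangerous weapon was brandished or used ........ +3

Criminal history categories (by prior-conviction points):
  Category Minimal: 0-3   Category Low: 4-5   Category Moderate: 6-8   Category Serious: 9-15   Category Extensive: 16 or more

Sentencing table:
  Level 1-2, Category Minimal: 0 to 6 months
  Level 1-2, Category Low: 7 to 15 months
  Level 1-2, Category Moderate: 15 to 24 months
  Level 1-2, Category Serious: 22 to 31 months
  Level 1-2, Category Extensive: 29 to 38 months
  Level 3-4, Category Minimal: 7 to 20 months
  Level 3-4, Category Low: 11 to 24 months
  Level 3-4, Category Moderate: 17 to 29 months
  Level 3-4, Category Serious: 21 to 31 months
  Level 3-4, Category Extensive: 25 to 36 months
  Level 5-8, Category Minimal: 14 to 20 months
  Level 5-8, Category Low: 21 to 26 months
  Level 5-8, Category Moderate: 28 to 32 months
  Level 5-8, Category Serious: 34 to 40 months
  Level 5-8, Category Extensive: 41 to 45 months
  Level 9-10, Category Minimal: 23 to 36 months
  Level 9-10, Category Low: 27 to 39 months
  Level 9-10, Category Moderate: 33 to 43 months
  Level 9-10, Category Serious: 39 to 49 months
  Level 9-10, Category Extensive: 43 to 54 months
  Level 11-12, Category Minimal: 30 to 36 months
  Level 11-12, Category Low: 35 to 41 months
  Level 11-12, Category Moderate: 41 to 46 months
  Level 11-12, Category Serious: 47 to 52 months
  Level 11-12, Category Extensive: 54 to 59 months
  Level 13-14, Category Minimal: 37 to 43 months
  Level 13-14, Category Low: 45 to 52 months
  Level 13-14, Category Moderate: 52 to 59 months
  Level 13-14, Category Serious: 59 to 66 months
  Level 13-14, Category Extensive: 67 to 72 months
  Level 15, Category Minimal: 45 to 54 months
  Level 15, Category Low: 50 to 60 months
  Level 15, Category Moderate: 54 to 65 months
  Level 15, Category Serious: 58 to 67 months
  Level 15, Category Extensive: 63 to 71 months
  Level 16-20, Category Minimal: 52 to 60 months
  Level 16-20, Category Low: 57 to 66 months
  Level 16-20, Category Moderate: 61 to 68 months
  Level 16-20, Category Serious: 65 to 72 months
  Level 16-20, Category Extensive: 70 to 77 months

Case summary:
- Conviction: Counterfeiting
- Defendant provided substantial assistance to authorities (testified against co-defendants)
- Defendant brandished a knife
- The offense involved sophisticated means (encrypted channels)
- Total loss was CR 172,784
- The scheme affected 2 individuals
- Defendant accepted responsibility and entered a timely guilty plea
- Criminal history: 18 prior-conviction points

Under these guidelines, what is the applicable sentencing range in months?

Base offense level for counterfeiting: 16.
R1 applies: 16 + 4 = 20.
R2 applies (level before this adjustment is 20 ≥ 7, so +4): 20 + 4 = 24.
R3 applies: 24 − 2 = 22.
R4 does not apply.
R5 does not apply.
R6 applies: 22 − 4 = 18.
R7 does not apply.
R8 applies: 18 + 3 = 21.
Level 21 exceeds the maximum of 20; capped at 20.
Final offense level: 20.
Criminal history: 18 prior points → Category Extensive (16+).
Level 20 falls in the 16-20 band.
Grid: Level 16-20 × Category Extensive = 70-77 months.

70-77 months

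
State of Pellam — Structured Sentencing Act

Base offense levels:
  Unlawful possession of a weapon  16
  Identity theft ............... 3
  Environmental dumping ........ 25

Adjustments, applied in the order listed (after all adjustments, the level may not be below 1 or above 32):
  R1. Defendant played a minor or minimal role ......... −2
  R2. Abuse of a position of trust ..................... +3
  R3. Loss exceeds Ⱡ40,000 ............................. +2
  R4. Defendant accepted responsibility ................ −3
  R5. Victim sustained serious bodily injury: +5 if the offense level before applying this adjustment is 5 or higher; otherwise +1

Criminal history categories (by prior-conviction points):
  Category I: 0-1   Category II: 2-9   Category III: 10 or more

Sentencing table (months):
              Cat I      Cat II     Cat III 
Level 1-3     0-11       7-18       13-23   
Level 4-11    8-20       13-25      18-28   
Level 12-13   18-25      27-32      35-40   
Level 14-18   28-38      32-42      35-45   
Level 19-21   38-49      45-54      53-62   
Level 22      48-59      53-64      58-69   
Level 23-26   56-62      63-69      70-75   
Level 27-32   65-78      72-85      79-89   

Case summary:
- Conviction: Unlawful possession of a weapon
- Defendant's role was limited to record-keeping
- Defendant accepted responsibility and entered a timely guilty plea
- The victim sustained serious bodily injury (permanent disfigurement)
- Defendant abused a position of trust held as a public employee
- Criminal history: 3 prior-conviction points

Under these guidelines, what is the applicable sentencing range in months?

45-54 months

Base offense level for unlawful possession of a weapon: 16.
R1 applies: 16 − 2 = 14.
R2 applies: 14 + 3 = 17.
R4 applies: 17 − 3 = 14.
R5 applies (level before this adjustment is 14 ≥ 5, so +5): 14 + 5 = 19.
Final offense level: 19.
Criminal history: 3 prior points → Category II (2-9).
Level 19 falls in the 19-21 band.
Grid: Level 19-21 × Category II = 45-54 months.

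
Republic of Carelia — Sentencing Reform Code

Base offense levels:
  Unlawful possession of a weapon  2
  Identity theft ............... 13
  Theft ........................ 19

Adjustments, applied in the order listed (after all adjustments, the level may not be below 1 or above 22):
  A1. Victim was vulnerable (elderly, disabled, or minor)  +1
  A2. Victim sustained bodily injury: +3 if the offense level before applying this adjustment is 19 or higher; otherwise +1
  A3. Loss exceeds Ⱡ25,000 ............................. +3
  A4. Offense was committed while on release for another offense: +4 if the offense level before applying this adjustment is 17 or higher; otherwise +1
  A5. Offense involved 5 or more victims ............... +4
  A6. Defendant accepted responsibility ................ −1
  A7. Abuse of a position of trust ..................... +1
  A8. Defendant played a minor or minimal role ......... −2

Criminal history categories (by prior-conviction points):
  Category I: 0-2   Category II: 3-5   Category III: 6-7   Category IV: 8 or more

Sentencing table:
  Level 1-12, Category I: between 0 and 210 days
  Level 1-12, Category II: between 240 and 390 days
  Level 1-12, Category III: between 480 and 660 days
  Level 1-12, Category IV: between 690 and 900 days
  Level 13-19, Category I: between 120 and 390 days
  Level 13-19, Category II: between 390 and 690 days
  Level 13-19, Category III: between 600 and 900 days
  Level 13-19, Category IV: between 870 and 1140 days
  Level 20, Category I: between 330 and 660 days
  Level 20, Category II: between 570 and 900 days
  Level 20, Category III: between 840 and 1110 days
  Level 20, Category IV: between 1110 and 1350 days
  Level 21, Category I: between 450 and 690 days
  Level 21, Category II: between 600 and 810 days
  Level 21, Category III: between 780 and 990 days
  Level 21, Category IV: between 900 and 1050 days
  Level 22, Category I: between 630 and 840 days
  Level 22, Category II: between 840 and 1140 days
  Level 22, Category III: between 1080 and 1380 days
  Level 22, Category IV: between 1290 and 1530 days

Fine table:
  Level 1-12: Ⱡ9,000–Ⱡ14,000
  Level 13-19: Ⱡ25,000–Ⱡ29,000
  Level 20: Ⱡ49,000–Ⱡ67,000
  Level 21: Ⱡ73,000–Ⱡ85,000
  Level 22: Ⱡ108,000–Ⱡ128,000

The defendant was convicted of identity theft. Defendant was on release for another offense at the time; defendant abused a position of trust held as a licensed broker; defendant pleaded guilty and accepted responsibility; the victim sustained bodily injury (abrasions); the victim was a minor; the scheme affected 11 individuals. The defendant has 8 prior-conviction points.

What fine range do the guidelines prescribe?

Base offense level for identity theft: 13.
A1 applies: 13 + 1 = 14.
A2 applies (level before this adjustment is 14 < 19, so +1): 14 + 1 = 15.
A4 applies (level before this adjustment is 15 < 17, so +1): 15 + 1 = 16.
A5 applies: 16 + 4 = 20.
A6 applies: 20 − 1 = 19.
A7 applies: 19 + 1 = 20.
A8 does not apply.
Final offense level: 20.
Level 20 falls in the 20 band.
Fine table: Level 20 → Ⱡ49,000–Ⱡ67,000.

Ⱡ49,000–Ⱡ67,000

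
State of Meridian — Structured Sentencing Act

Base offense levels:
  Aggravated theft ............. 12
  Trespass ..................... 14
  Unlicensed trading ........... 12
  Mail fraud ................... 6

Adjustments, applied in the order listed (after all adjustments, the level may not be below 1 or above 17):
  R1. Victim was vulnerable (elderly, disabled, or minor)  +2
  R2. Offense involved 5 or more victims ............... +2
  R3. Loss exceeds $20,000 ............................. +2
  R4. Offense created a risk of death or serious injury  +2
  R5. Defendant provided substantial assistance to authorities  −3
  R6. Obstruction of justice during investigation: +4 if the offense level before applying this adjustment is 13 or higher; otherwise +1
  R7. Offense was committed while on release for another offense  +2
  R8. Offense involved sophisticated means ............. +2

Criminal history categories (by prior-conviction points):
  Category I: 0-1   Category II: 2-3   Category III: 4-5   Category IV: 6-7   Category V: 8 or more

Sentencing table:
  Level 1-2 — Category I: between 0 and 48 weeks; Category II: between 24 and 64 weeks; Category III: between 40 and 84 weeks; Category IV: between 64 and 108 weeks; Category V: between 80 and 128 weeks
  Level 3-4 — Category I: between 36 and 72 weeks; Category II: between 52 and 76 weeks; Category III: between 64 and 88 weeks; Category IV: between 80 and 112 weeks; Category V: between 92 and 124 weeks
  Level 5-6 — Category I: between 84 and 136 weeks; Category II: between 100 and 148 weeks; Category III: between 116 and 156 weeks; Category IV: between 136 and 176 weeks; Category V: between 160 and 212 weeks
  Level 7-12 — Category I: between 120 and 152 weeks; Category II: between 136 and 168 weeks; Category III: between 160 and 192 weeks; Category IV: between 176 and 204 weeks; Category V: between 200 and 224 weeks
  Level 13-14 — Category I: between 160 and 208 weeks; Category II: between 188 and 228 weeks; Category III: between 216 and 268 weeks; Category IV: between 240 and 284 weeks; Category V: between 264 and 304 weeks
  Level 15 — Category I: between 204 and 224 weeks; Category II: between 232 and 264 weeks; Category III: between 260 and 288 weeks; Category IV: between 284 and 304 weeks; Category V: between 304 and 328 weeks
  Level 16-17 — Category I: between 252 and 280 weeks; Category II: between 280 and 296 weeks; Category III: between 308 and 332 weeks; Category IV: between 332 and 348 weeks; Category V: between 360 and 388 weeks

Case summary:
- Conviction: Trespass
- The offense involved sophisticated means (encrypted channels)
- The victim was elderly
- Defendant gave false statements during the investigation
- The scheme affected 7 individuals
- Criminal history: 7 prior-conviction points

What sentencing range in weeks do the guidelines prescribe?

332-348 weeks

Base offense level for trespass: 14.
R1 applies: 14 + 2 = 16.
R2 applies: 16 + 2 = 18.
R3 does not apply.
R6 applies (level before this adjustment is 18 ≥ 13, so +4): 18 + 4 = 22.
R7 does not apply.
R8 applies: 22 + 2 = 24.
Level 24 exceeds the maximum of 17; capped at 17.
Final offense level: 17.
Criminal history: 7 prior points → Category IV (6-7).
Level 17 falls in the 16-17 band.
Grid: Level 16-17 × Category IV = 332-348 weeks.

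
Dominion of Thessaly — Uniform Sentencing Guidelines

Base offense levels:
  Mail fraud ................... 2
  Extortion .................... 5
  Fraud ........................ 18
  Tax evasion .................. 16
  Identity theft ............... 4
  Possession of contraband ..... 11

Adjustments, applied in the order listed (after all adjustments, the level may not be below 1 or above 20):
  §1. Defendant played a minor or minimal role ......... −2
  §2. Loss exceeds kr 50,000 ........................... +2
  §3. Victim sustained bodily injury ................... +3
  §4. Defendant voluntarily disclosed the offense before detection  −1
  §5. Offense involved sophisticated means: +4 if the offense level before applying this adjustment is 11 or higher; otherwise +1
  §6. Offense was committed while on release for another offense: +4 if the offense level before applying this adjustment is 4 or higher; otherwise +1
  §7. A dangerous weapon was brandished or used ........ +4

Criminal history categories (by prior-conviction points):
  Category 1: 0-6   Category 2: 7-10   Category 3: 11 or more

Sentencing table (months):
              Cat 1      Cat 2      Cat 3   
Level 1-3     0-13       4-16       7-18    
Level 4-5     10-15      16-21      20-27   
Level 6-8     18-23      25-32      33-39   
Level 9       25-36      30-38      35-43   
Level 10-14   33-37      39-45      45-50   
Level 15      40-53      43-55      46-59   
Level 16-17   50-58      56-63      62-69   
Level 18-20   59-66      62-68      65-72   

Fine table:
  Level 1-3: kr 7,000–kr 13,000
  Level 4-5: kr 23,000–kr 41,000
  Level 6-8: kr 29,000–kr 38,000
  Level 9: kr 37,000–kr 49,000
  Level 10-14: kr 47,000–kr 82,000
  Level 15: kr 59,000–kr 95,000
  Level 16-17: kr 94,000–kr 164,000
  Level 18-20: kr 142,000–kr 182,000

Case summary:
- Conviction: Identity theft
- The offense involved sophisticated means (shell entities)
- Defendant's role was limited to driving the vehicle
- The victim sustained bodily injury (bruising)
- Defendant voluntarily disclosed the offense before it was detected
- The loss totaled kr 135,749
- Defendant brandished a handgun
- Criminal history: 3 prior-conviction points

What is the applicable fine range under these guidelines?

Base offense level for identity theft: 4.
§1 applies: 4 − 2 = 2.
§2 applies: 2 + 2 = 4.
§3 applies: 4 + 3 = 7.
§4 applies: 7 − 1 = 6.
§5 applies (level before this adjustment is 6 < 11, so +1): 6 + 1 = 7.
§7 applies: 7 + 4 = 11.
Final offense level: 11.
Level 11 falls in the 10-14 band.
Fine table: Level 10-14 → kr 47,000–kr 82,000.

kr 47,000–kr 82,000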